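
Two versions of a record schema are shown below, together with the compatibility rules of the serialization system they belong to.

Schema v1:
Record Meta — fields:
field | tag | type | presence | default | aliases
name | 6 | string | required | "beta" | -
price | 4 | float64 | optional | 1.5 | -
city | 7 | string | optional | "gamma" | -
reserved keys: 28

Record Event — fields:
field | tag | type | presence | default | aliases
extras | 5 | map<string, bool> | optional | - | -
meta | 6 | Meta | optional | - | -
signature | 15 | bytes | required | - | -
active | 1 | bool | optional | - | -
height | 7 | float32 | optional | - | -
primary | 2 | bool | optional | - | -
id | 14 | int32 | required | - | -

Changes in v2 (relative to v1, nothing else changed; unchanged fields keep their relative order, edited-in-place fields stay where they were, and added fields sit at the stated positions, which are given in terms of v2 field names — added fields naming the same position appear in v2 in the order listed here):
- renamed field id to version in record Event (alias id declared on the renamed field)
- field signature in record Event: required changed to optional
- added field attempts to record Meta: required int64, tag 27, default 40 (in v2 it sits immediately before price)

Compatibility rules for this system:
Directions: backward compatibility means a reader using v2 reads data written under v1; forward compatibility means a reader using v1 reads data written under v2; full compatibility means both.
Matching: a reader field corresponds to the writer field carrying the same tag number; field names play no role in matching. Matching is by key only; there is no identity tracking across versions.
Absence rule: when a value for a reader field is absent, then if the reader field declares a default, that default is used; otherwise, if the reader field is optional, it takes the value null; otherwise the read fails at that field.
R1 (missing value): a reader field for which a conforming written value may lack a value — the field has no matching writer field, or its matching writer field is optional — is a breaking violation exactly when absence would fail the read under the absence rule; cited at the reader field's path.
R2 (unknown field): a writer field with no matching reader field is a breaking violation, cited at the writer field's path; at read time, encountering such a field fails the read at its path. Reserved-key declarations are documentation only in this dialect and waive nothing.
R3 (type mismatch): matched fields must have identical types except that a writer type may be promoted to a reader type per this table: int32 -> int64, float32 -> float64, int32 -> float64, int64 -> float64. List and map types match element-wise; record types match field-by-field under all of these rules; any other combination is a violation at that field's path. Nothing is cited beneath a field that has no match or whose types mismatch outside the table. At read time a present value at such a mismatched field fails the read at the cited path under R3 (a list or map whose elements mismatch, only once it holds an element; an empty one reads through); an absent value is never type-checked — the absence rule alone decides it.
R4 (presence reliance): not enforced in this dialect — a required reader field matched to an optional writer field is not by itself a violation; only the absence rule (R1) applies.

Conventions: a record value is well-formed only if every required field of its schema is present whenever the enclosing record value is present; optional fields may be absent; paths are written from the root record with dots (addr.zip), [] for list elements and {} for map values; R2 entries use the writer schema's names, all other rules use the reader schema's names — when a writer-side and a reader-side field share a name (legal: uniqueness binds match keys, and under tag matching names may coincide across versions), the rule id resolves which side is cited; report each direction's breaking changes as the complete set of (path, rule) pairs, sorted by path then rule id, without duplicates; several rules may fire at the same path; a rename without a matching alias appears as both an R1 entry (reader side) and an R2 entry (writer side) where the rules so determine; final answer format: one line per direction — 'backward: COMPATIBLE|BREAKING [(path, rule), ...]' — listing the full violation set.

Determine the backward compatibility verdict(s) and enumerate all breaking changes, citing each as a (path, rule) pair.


backward: COMPATIBLE []

each type pair in Event: writer, then reader
backward analysis of Event with v2 as reader and v1 as writer:
  map<string, bool> -> map<string, bool>, writer optional: extras aligns to extras
  Meta -> Meta, writer optional: meta aligns to meta
  bytes -> bytes, writer required: signature aligns to signature
  bool -> bool, writer optional: active aligns to active
  float32 -> float32, writer optional: height aligns to height
  bool -> bool, writer optional: primary aligns to primary
  int32 -> int32, writer required: version aligns to id
  string -> string, writer required: meta.name aligns to meta.name
  meta.attempts: no writer-side match
  float64 -> float64, writer optional: meta.price aligns to meta.price
  string -> string, writer optional: meta.city aligns to meta.city
  => no violations; backward on Event: COMPATIBLE
the other Event changes do not affect what is asked:
  renamed field id to version in record Event (alias id declared on the renamed field) -> triggers nothing under Event's printed rules — same verdict
  field signature in record Event: required changed to optional -> its effect on Event is confined to the forward direction, not asked
  added field attempts to record Meta: required int64, tag 27, default 40 (in v2 it sits immediately before price) -> its effect on Event is confined to the forward direction, not asked


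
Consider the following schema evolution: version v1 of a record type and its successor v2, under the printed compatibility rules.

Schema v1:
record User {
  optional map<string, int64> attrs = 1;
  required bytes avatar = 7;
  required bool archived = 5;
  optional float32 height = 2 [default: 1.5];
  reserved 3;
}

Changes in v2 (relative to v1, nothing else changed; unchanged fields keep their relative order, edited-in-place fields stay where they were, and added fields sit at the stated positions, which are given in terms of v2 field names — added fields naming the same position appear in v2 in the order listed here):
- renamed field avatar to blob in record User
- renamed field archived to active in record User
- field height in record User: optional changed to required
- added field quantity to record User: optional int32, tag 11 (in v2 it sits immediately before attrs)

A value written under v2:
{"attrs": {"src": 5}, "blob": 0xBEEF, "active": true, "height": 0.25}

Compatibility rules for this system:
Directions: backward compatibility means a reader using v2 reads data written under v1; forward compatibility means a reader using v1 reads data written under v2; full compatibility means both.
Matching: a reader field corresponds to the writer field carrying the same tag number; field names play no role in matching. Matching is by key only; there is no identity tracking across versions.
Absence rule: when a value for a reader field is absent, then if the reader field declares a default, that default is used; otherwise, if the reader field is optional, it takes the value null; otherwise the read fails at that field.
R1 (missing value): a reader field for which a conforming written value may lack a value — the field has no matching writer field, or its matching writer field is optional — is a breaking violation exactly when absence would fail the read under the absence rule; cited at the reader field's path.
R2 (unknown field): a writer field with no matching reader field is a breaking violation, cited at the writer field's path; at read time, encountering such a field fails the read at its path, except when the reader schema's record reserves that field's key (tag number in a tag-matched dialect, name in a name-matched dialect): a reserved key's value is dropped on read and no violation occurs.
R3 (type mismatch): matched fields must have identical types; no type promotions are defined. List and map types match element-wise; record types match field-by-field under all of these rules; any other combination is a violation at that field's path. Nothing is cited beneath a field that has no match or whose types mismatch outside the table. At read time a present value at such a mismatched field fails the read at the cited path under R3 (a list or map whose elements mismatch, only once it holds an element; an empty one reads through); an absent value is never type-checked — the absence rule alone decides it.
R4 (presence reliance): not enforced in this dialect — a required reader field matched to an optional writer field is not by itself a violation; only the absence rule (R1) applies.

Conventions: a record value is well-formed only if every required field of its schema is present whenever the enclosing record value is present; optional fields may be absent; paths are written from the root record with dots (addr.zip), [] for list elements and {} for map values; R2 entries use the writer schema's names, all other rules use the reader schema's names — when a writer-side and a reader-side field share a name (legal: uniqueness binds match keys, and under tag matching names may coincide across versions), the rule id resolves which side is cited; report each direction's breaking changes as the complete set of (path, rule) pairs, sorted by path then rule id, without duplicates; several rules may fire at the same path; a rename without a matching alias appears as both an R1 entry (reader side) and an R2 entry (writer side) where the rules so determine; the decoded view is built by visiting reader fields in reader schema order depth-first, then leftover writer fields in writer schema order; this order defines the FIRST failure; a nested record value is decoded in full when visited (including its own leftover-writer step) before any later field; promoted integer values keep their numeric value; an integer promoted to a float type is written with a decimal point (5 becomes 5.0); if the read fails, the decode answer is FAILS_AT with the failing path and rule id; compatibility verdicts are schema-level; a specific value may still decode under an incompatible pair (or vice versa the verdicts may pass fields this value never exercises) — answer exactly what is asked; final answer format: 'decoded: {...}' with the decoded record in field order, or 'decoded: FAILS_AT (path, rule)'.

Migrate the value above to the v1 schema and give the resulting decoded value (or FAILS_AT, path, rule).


each type pair in User: writer, then reader
decode walk for User under reader schema v1:
  attrs := {"src": 5}
  avatar := 0xBEEF (from writer blob)
  archived := true (from writer active)
  height := 0.25
  => decoded: {"attrs": {"src": 5}, "avatar": 0xBEEF, "archived": true, "height": 0.25}
the other User changes do not affect what is asked:
  renamed field avatar to blob in record User -> no rule fires on it and the decoded User view is identical with or without it
  renamed field archived to active in record User -> no rule fires on it and the decoded User view is identical with or without it
  field height in record User: optional changed to required -> no rule fires on it and the decoded User view is identical with or without it
  added field quantity to record User: optional int32, tag 11 (in v2 it sits immediately before attrs) -> changes User's schema-level verdicts only — the decode of this value is the same

decoded: {"attrs": {"src": 5}, "avatar": 0xBEEF, "archived": true, "height": 0.25}


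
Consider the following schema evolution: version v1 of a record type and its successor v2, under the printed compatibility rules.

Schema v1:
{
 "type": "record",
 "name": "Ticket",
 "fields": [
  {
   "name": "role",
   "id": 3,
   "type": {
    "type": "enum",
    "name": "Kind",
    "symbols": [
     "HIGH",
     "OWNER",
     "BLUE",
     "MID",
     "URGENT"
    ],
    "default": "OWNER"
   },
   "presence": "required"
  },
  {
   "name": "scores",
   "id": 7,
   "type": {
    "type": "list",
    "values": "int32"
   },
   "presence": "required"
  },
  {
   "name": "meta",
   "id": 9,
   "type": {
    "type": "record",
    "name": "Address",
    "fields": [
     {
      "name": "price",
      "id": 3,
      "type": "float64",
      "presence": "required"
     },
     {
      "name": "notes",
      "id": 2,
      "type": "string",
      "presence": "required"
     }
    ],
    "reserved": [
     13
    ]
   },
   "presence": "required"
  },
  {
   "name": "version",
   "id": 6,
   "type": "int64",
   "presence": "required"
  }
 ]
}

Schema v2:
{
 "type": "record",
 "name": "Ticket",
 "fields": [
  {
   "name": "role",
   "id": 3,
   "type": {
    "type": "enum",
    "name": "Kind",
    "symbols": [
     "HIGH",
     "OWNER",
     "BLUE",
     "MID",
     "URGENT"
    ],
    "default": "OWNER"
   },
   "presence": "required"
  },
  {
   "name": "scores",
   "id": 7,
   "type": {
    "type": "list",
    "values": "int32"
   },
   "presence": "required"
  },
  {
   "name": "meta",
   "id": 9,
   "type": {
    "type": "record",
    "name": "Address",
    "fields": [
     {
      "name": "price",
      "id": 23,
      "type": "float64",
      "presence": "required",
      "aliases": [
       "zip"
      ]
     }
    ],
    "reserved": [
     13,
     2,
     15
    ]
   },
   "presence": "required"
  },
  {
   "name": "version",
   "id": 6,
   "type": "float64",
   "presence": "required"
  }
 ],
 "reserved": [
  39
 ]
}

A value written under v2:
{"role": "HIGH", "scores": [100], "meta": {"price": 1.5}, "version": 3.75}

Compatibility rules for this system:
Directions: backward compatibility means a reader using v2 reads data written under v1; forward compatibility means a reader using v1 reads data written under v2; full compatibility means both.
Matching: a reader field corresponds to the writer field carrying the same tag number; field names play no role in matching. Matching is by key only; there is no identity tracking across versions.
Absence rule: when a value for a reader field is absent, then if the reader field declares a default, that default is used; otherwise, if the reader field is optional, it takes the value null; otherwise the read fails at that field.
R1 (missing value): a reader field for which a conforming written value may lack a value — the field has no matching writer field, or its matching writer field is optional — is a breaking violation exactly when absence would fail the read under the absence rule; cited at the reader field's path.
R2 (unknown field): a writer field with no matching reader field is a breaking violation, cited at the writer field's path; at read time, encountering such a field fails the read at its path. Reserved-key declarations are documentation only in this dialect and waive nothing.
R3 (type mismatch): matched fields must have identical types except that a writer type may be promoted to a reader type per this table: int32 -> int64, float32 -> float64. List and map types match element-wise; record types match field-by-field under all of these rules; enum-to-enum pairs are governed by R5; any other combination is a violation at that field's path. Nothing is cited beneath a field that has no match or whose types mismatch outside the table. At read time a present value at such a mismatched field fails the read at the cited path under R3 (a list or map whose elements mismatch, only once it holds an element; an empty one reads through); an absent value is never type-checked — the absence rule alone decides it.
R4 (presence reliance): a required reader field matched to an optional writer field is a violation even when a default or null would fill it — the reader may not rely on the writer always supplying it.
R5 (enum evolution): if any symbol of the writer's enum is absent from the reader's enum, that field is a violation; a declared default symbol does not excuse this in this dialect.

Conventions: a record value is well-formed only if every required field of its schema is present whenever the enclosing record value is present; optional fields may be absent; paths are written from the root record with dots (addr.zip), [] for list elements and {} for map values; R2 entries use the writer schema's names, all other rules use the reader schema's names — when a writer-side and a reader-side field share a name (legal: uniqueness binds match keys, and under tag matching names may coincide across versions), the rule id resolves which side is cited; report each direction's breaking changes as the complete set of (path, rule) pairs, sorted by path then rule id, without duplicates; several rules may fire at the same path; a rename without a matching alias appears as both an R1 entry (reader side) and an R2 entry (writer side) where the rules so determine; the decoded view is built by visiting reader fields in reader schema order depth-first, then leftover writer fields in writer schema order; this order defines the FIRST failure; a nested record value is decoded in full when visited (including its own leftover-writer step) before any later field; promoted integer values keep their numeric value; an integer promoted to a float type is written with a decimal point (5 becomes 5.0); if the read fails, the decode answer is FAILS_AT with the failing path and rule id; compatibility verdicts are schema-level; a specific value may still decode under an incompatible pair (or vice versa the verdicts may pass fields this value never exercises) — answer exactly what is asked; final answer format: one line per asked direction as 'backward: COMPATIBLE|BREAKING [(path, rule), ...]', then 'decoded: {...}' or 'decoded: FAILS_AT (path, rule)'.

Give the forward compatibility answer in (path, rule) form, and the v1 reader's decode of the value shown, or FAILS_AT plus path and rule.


the writer's type comes first in each Ticket pair
checking forward for Ticket: reader v1 against writer v2:
  role: Kind -> Kind, writer required; from role
  scores: list<int32> -> list<int32>, writer required; from scores
  meta: Address -> Address, writer required; from meta
  version: float64 -> int64, writer required; from version
  no writer field matches reader meta.price
  no writer field matches reader meta.notes
  writer field meta.price has no reader counterpart
  violation R1 at meta.notes
  violation R1 at meta.price
  violation R2 at meta.price
  violation R3 at version
  => forward: BREAKING (4)
migrating the Ticket value to v1:
  role := "HIGH"
  scores := [100]
  read fails at meta.price under R1 (no fill)
  => FAILS_AT (meta.price, R1)

forward: BREAKING [(meta.notes, R1), (meta.price, R1), (meta.price, R2), (version, R3)]; decoded: FAILS_AT (meta.price, R1)


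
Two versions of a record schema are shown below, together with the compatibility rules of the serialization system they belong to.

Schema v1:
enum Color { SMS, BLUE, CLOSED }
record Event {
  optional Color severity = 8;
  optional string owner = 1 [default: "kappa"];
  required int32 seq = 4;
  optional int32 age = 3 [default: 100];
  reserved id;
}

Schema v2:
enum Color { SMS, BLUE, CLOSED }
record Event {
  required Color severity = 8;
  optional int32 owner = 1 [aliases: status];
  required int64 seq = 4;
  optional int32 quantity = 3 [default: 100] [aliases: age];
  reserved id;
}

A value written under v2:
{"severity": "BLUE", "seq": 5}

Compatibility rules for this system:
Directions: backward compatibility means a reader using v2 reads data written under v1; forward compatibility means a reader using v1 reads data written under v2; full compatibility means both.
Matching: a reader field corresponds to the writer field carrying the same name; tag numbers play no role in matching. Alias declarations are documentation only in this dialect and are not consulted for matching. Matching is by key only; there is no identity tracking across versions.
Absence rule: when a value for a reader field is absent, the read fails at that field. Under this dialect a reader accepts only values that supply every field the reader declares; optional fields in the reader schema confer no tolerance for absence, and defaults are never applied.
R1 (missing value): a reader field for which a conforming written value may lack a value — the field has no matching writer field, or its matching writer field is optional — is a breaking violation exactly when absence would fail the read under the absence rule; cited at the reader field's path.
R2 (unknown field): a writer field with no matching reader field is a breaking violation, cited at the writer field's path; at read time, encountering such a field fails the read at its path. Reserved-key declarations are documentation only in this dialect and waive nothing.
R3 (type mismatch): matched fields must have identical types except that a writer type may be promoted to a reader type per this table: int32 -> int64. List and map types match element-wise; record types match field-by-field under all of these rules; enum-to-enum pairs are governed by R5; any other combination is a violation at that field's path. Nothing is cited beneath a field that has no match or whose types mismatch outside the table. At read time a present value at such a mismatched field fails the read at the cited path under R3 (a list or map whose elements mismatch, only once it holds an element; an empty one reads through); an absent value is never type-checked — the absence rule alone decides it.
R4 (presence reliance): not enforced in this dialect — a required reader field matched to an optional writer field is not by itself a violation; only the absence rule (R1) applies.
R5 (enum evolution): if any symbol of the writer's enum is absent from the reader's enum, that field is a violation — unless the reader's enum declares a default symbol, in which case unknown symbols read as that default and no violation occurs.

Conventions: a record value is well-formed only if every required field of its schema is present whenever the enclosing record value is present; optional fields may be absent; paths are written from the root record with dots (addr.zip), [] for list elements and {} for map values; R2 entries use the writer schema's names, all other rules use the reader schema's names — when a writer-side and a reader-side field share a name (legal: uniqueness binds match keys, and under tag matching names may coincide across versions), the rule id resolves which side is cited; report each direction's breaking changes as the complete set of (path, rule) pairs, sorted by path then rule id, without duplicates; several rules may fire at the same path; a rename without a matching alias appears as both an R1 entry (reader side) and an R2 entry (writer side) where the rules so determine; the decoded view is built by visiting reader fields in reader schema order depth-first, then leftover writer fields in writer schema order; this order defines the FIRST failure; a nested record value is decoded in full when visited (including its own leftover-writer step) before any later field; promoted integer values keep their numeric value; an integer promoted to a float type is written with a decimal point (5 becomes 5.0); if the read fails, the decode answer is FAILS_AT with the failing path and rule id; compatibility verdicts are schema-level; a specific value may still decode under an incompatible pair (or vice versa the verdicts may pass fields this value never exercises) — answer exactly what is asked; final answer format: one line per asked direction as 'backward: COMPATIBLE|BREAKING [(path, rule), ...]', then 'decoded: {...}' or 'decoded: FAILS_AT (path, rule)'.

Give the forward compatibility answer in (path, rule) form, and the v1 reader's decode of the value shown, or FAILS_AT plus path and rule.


each type pair in Event: writer, then reader
forward on Event — v1 reading data written by v2:
  Color -> Color, writer required: severity aligns to severity
  int32 -> string, writer optional: owner aligns to owner
  int64 -> int32, writer required: seq aligns to seq
  age: no writer match
  writer quantity: unknown to reader
  breaking: (age, R1)
  breaking: (owner, R1)
  breaking: (owner, R3)
  breaking: (quantity, R2)
  breaking: (seq, R3)
  => 5 violation(s): forward is BREAKING for Event
decode walk for Event under reader schema v1:
  severity := "BLUE"
  read fails at owner under R1 (no fill)
  => FAILS_AT (owner, R1)

forward: BREAKING [(age, R1), (owner, R1), (owner, R3), (quantity, R2), (seq, R3)]; decoded: FAILS_AT (owner, R1)


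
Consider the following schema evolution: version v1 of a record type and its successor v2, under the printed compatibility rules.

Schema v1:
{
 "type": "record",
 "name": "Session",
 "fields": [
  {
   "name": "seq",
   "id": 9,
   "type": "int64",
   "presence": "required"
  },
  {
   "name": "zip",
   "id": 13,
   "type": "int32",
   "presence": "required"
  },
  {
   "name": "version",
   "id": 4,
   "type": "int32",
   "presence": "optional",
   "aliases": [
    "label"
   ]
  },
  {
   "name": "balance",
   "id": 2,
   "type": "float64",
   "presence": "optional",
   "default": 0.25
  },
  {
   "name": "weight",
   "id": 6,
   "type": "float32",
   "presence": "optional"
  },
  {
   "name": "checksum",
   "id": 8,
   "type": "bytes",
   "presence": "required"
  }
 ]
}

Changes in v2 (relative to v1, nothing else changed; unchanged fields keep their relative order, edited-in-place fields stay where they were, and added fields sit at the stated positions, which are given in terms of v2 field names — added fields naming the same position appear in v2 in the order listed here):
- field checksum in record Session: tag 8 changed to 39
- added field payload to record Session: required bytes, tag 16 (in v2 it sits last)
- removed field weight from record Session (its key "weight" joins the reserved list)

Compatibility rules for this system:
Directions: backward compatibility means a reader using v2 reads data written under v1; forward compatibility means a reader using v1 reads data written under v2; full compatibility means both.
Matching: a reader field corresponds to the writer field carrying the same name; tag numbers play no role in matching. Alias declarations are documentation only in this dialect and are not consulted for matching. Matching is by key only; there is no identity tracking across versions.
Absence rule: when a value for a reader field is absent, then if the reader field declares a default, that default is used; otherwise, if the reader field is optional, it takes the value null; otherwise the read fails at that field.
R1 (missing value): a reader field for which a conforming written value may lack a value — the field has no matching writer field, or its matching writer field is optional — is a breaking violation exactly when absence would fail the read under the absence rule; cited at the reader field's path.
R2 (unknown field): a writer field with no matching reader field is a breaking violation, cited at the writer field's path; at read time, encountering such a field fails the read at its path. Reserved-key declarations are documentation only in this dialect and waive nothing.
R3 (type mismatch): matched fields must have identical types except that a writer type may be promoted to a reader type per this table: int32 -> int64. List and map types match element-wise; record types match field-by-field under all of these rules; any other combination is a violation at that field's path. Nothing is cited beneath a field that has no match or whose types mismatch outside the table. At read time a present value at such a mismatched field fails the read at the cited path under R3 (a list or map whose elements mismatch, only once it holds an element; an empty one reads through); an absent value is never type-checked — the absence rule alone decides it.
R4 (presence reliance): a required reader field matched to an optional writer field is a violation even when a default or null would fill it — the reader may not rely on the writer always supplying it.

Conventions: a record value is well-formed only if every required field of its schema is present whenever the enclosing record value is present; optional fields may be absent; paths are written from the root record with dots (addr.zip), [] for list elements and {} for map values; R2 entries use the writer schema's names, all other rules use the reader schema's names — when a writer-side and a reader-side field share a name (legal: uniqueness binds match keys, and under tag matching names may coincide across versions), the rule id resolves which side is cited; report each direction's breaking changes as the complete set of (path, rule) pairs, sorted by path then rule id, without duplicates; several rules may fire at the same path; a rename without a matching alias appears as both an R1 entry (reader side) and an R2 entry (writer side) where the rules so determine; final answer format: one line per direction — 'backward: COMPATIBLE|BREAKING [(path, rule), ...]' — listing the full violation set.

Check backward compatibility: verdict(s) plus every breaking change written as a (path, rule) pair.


each type pair in Session: writer, then reader
backward pass over Session, reader schema v2, writer schema v1:
  int64 -> int64, writer required: seq aligns to seq
  int32 -> int32, writer required: zip aligns to zip
  int32 -> int32, writer optional: version aligns to version
  float64 -> float64, writer optional: balance aligns to balance
  bytes -> bytes, writer required: checksum aligns to checksum
  payload: no writer-side match
  leftover writer field: weight
  violation R1 at payload
  violation R2 at weight
  => backward verdict for Session: BREAKING, 2 violation(s)
the other Session changes do not affect what is asked:
  field checksum in record Session: tag 8 changed to 39 -> no rule fires on it in Session's dialect; the asked verdict holds

backward: BREAKING [(payload, R1), (weight, R2)]


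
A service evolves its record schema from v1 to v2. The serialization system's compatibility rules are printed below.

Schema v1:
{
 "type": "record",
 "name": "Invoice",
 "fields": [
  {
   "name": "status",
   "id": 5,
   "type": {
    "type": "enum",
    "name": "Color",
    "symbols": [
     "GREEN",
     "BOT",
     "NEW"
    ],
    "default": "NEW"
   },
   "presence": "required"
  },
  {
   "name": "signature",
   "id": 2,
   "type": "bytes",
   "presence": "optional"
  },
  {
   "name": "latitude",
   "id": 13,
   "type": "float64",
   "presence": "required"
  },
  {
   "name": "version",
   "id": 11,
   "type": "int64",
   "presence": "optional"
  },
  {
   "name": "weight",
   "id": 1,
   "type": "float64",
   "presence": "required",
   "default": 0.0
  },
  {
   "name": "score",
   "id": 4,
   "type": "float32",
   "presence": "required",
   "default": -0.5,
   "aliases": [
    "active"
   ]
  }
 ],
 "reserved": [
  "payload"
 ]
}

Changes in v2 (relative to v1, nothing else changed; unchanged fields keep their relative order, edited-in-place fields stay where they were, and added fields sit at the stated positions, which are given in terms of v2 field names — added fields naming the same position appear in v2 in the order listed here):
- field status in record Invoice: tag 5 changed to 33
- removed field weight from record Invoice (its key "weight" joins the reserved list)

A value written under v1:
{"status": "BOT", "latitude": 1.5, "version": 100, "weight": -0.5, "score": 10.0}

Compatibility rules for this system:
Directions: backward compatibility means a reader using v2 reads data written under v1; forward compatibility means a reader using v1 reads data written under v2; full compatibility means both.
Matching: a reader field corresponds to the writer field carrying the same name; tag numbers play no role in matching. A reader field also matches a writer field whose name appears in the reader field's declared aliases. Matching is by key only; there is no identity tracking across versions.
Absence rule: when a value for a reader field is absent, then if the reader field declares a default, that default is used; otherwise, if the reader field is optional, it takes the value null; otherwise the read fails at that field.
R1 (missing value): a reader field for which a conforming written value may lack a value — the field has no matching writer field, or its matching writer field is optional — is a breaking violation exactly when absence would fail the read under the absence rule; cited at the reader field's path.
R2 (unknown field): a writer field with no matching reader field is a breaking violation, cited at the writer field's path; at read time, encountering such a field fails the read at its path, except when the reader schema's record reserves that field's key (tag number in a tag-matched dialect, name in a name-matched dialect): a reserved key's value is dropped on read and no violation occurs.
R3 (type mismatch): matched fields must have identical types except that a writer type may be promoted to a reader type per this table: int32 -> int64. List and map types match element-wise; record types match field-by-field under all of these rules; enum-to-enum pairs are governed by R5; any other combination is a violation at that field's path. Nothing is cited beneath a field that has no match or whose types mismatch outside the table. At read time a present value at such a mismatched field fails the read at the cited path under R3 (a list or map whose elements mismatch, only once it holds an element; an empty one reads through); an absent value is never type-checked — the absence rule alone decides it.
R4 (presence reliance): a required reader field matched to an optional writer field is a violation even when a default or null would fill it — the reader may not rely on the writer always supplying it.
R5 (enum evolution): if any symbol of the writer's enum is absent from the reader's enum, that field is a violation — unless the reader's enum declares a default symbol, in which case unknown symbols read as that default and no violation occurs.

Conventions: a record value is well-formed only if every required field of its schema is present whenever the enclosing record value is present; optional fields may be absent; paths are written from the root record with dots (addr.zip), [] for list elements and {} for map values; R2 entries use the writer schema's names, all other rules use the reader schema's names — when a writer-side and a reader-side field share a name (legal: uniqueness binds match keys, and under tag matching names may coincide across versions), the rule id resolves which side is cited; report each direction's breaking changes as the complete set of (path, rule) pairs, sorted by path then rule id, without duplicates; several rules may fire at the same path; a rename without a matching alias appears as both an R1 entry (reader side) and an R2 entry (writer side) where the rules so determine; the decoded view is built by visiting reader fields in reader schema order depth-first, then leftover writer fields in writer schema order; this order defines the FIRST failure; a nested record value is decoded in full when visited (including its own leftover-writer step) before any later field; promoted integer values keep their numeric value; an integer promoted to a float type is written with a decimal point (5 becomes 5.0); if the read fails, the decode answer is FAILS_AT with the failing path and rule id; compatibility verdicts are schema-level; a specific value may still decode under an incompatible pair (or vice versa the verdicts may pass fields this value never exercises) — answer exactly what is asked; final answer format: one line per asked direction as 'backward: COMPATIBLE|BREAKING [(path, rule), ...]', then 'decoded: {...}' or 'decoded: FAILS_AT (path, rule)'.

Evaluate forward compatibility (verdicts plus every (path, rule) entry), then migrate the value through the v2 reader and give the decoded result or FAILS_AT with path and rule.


each type pair in Invoice: writer, then reader
forward analysis of Invoice with v1 as reader and v2 as writer:
  status: paired with writer status (Color -> Color; writer required)
  signature: paired with writer signature (bytes -> bytes; writer optional)
  latitude: paired with writer latitude (float64 -> float64; writer required)
  version: paired with writer version (int64 -> int64; writer optional)
  weight: no writer match
  score: paired with writer score (float32 -> float32; writer required)
  => no violations; forward on Invoice: COMPATIBLE
migrating the Invoice value to v2:
  status := "BOT"
  signature := null (missing; optional => null)
  latitude := 1.5
  version := 100
  score := 10.0
  writer weight: reserved -> dropped
  => decoded: {"status": "BOT", "signature": null, "latitude": 1.5, "version": 100, "score": 10.0}
ruling out the remaining Invoice differences:
  field status in record Invoice: tag 5 changed to 33 -> no rule fires on it in Invoice's dialect; the asked verdict holds

forward: COMPATIBLE []; decoded: {"status": "BOT", "signature": null, "latitude": 1.5, "version": 100, "score": 10.0}


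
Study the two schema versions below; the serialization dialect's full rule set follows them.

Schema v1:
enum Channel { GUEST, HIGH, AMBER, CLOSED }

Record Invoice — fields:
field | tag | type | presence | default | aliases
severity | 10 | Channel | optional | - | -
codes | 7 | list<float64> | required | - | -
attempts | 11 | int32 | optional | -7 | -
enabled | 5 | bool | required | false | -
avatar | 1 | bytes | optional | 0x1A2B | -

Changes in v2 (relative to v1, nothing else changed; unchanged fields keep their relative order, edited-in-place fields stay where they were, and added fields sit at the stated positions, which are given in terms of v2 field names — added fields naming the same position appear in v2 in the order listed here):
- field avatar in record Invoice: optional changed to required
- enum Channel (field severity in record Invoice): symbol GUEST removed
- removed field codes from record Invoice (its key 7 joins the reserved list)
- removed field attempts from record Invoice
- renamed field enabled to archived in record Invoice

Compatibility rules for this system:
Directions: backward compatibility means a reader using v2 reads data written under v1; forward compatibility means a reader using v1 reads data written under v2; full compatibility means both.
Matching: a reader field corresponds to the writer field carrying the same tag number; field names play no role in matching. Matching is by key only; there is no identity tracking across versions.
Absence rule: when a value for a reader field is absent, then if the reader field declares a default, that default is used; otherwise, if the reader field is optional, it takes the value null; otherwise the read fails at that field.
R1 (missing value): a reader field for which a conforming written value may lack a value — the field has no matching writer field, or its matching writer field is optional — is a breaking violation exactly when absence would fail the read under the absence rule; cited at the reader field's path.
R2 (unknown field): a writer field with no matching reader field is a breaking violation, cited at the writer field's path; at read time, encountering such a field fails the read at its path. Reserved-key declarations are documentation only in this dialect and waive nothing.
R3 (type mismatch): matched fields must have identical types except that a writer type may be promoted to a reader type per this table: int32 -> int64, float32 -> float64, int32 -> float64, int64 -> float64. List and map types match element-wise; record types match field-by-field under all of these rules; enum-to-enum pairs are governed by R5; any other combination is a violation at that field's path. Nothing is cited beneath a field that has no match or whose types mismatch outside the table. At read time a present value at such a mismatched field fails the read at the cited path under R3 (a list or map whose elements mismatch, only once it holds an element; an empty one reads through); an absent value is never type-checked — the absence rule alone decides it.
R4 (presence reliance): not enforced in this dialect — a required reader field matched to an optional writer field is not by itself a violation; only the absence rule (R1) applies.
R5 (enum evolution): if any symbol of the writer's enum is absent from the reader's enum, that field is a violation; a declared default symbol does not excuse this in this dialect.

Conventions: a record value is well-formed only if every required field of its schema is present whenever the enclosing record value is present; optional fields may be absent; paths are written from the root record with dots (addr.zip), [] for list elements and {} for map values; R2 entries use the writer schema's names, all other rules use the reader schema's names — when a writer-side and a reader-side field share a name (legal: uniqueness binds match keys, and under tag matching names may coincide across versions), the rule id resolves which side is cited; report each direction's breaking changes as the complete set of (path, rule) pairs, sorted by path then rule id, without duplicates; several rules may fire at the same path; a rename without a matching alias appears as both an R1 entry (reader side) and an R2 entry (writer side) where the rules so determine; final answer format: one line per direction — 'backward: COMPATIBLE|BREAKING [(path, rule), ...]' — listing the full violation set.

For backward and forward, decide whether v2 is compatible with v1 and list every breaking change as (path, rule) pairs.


in Invoice below, arrows point writer -> reader
checking backward for Invoice: reader v2 against writer v1:
  Channel -> Channel, writer optional: severity aligns to severity
  bool -> bool, writer required: archived aligns to enabled
  bytes -> bytes, writer optional: avatar aligns to avatar
  writer codes: unknown to reader
  writer attempts: unknown to reader
  violation R2 at attempts
  violation R2 at codes
  violation R5 at severity
  => backward: BREAKING (3)
checking forward for Invoice: reader v1 against writer v2:
  Channel -> Channel, writer optional: severity aligns to severity
  no writer field matches reader codes
  no writer field matches reader attempts
  bool -> bool, writer required: enabled aligns to archived
  bytes -> bytes, writer required: avatar aligns to avatar
  violation R1 at codes
  => forward: BREAKING (1)

backward: BREAKING [(attempts, R2), (codes, R2), (severity, R5)]; forward: BREAKING [(codes, R1)]
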